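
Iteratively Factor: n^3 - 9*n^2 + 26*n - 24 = (n - 3)*(n^2 - 6*n + 8) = (n - 3)*(n - 2)*(n - 4)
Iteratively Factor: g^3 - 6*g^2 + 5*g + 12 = (g + 1)*(g^2 - 7*g + 12) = (g - 4)*(g + 1)*(g - 3)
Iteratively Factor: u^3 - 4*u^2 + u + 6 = (u - 2)*(u^2 - 2*u - 3) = (u - 3)*(u - 2)*(u + 1)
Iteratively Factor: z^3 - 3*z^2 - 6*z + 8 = (z - 4)*(z^2 + z - 2) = (z - 4)*(z - 1)*(z + 2)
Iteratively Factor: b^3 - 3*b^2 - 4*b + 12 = (b - 2)*(b^2 - b - 6) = (b - 2)*(b + 2)*(b - 3)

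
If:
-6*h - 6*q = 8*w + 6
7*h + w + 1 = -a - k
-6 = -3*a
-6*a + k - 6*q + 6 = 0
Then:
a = 2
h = 7*w - 3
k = 18 - 50*w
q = 2 - 25*w/3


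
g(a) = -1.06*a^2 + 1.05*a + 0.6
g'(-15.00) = 32.85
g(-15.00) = -253.65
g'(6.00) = -11.67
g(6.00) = -31.26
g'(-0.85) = 2.85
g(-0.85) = -1.06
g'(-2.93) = 7.26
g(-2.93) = -11.58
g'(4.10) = -7.64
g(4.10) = -12.91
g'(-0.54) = 2.19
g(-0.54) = -0.28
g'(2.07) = -3.34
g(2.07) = -1.77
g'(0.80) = -0.65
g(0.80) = 0.76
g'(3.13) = -5.59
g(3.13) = -6.50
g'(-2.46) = 6.27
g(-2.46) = -8.40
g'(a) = 1.05 - 2.12*a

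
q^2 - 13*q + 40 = (q - 8)*(q - 5)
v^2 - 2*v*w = v*(v - 2*w)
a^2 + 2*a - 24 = (a - 4)*(a + 6)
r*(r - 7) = r^2 - 7*r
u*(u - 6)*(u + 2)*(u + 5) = u^4 + u^3 - 32*u^2 - 60*u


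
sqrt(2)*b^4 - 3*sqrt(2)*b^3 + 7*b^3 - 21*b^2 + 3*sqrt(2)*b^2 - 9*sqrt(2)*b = b*(b - 3)*(b + 3*sqrt(2))*(sqrt(2)*b + 1)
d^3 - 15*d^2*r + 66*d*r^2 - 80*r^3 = (d - 8*r)*(d - 5*r)*(d - 2*r)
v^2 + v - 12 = (v - 3)*(v + 4)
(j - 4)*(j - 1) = j^2 - 5*j + 4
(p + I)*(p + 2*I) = p^2 + 3*I*p - 2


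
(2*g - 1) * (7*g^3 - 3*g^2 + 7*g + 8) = 14*g^4 - 13*g^3 + 17*g^2 + 9*g - 8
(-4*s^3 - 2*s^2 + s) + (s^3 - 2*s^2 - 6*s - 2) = -3*s^3 - 4*s^2 - 5*s - 2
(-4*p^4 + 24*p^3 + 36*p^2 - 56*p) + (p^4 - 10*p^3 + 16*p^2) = -3*p^4 + 14*p^3 + 52*p^2 - 56*p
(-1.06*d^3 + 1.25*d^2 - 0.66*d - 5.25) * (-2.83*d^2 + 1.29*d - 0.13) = 2.9998*d^5 - 4.9049*d^4 + 3.6181*d^3 + 13.8436*d^2 - 6.6867*d + 0.6825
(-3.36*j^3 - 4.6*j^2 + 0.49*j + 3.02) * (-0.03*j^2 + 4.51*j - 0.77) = 0.1008*j^5 - 15.0156*j^4 - 18.1735*j^3 + 5.6613*j^2 + 13.2429*j - 2.3254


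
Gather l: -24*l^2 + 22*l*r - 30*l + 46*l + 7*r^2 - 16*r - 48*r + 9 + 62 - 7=-24*l^2 + l*(22*r + 16) + 7*r^2 - 64*r + 64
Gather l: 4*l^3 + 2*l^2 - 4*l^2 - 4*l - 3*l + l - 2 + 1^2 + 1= 4*l^3 - 2*l^2 - 6*l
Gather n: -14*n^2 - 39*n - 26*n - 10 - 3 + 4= -14*n^2 - 65*n - 9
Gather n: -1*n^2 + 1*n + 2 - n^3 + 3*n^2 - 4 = -n^3 + 2*n^2 + n - 2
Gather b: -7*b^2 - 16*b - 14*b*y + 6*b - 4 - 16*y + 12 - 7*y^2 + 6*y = -7*b^2 + b*(-14*y - 10) - 7*y^2 - 10*y + 8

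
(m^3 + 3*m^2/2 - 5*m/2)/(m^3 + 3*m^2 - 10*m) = (2*m^2 + 3*m - 5)/(2*(m^2 + 3*m - 10))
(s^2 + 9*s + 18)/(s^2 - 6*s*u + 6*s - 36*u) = (s + 3)/(s - 6*u)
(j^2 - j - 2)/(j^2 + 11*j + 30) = (j^2 - j - 2)/(j^2 + 11*j + 30)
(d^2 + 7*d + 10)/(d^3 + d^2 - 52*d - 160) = (d + 2)/(d^2 - 4*d - 32)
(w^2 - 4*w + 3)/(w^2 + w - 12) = (w - 1)/(w + 4)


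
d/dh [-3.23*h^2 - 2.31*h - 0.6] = -6.46*h - 2.31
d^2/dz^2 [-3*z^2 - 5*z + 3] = -6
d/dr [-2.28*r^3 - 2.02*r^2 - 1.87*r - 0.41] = -6.84*r^2 - 4.04*r - 1.87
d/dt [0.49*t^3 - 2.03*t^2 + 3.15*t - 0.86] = 1.47*t^2 - 4.06*t + 3.15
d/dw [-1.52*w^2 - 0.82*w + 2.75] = -3.04*w - 0.82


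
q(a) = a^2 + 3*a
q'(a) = 2*a + 3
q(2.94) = 17.46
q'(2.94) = 8.88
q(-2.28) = -1.64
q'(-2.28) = -1.56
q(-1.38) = -2.24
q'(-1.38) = 0.24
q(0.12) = 0.37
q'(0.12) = 3.24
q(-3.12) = 0.37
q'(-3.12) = -3.24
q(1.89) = 9.24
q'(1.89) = 6.78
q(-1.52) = -2.25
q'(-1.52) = -0.04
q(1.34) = 5.82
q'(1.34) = 5.68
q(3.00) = 18.00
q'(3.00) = 9.00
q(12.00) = 180.00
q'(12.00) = 27.00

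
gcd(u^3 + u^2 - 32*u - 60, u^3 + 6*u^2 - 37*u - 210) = u^2 - u - 30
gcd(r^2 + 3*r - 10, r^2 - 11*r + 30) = 1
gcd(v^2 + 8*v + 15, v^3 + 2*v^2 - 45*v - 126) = v + 3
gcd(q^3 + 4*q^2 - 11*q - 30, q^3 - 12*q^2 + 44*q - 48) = 1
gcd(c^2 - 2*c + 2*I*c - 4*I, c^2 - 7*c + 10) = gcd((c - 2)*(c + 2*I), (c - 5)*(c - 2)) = c - 2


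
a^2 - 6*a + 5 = (a - 5)*(a - 1)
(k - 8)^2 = k^2 - 16*k + 64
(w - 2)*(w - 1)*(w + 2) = w^3 - w^2 - 4*w + 4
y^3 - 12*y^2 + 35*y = y*(y - 7)*(y - 5)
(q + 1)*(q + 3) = q^2 + 4*q + 3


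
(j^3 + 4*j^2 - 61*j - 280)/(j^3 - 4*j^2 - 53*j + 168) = (j + 5)/(j - 3)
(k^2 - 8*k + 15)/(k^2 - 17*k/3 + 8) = 3*(k - 5)/(3*k - 8)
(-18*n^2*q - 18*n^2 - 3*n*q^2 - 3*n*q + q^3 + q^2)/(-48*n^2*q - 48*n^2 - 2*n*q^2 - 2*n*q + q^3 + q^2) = (-18*n^2 - 3*n*q + q^2)/(-48*n^2 - 2*n*q + q^2)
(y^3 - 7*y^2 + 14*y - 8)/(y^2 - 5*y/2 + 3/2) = 2*(y^2 - 6*y + 8)/(2*y - 3)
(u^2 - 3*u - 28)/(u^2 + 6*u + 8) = (u - 7)/(u + 2)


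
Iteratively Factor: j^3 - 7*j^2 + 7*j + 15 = (j - 5)*(j^2 - 2*j - 3) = (j - 5)*(j - 3)*(j + 1)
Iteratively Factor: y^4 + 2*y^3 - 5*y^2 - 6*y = (y + 1)*(y^3 + y^2 - 6*y) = (y + 1)*(y + 3)*(y^2 - 2*y) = (y - 2)*(y + 1)*(y + 3)*(y)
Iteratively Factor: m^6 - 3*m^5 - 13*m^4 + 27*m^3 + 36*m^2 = (m + 1)*(m^5 - 4*m^4 - 9*m^3 + 36*m^2) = (m - 4)*(m + 1)*(m^4 - 9*m^2) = m*(m - 4)*(m + 1)*(m^3 - 9*m) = m*(m - 4)*(m + 1)*(m + 3)*(m^2 - 3*m) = m*(m - 4)*(m - 3)*(m + 1)*(m + 3)*(m)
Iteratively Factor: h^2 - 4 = (h + 2)*(h - 2)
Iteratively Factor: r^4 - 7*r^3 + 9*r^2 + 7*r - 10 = (r - 5)*(r^3 - 2*r^2 - r + 2) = (r - 5)*(r + 1)*(r^2 - 3*r + 2) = (r - 5)*(r - 2)*(r + 1)*(r - 1)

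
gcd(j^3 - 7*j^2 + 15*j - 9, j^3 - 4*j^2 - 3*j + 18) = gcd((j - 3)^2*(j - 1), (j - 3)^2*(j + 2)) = j^2 - 6*j + 9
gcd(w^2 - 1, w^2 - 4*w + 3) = w - 1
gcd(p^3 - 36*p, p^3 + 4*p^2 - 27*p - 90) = p + 6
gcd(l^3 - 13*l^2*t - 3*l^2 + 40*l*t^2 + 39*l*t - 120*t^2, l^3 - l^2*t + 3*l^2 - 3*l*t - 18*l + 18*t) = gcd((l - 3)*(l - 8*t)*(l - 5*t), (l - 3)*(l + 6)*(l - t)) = l - 3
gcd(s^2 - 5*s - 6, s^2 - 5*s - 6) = s^2 - 5*s - 6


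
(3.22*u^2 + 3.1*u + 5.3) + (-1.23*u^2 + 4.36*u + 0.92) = 1.99*u^2 + 7.46*u + 6.22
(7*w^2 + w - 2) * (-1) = -7*w^2 - w + 2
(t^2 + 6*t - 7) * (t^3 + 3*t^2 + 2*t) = t^5 + 9*t^4 + 13*t^3 - 9*t^2 - 14*t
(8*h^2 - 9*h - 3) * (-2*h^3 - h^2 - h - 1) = -16*h^5 + 10*h^4 + 7*h^3 + 4*h^2 + 12*h + 3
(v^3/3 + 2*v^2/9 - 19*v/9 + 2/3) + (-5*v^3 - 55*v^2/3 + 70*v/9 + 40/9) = -14*v^3/3 - 163*v^2/9 + 17*v/3 + 46/9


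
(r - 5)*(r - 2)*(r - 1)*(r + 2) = r^4 - 6*r^3 + r^2 + 24*r - 20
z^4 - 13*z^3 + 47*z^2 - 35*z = z*(z - 7)*(z - 5)*(z - 1)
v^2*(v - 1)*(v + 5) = v^4 + 4*v^3 - 5*v^2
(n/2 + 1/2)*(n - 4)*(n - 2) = n^3/2 - 5*n^2/2 + n + 4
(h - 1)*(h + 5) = h^2 + 4*h - 5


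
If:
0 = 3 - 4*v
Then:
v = 3/4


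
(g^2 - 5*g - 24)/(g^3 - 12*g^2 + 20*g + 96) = (g + 3)/(g^2 - 4*g - 12)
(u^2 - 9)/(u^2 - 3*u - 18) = (u - 3)/(u - 6)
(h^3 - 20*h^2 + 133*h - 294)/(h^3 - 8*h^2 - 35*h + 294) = (h - 6)/(h + 6)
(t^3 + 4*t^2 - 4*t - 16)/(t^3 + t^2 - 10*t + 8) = (t + 2)/(t - 1)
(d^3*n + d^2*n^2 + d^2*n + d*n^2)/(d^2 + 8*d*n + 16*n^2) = d*n*(d^2 + d*n + d + n)/(d^2 + 8*d*n + 16*n^2)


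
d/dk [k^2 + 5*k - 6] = 2*k + 5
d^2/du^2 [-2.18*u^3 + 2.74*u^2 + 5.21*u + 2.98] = 5.48 - 13.08*u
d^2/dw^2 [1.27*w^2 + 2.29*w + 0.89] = 2.54000000000000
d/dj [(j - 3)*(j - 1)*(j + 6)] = 3*j^2 + 4*j - 21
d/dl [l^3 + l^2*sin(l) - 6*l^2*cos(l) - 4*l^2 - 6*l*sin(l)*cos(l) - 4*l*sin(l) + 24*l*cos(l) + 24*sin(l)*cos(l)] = 6*l^2*sin(l) + l^2*cos(l) + 3*l^2 - 22*l*sin(l) - 16*l*cos(l) - 6*l*cos(2*l) - 8*l - 4*sin(l) - 3*sin(2*l) + 24*cos(l) + 24*cos(2*l)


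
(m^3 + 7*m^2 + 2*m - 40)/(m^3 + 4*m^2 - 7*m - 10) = (m + 4)/(m + 1)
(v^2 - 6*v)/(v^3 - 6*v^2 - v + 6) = v/(v^2 - 1)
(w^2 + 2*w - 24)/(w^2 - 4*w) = (w + 6)/w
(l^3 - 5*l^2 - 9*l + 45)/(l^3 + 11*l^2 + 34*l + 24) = (l^3 - 5*l^2 - 9*l + 45)/(l^3 + 11*l^2 + 34*l + 24)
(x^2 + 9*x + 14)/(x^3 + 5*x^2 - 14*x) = (x + 2)/(x*(x - 2))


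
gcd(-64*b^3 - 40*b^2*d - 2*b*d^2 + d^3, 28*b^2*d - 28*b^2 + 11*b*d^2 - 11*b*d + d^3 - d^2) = 4*b + d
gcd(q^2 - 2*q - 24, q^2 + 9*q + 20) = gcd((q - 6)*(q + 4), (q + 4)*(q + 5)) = q + 4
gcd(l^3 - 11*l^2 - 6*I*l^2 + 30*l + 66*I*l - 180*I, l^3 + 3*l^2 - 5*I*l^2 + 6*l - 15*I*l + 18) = l - 6*I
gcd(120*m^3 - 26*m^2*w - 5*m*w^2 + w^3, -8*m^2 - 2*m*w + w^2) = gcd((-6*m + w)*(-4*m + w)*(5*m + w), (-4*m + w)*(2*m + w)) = -4*m + w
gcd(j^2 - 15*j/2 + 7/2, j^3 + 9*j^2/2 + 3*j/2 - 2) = j - 1/2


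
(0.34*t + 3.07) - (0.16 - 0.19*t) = 0.53*t + 2.91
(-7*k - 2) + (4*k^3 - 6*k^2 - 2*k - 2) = 4*k^3 - 6*k^2 - 9*k - 4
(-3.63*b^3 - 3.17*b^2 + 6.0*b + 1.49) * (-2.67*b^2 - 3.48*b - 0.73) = 9.6921*b^5 + 21.0963*b^4 - 2.3385*b^3 - 22.5442*b^2 - 9.5652*b - 1.0877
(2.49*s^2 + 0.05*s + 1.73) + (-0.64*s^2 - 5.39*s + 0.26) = 1.85*s^2 - 5.34*s + 1.99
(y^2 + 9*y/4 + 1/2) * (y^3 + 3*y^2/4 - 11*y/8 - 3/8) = y^5 + 3*y^4 + 13*y^3/16 - 99*y^2/32 - 49*y/32 - 3/16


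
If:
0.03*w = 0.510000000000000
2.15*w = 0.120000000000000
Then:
No Solution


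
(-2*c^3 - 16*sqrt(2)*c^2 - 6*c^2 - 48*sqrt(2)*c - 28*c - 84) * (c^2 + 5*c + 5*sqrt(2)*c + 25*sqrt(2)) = -2*c^5 - 26*sqrt(2)*c^4 - 16*c^4 - 208*sqrt(2)*c^3 - 218*c^3 - 1504*c^2 - 530*sqrt(2)*c^2 - 2820*c - 1120*sqrt(2)*c - 2100*sqrt(2)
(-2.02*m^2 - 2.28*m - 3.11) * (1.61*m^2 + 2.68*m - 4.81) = -3.2522*m^4 - 9.0844*m^3 - 1.4013*m^2 + 2.632*m + 14.9591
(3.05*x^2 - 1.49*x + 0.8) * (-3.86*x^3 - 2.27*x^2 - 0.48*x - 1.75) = -11.773*x^5 - 1.1721*x^4 - 1.1697*x^3 - 6.4383*x^2 + 2.2235*x - 1.4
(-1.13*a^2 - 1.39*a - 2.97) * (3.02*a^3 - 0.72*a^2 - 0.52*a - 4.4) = -3.4126*a^5 - 3.3842*a^4 - 7.381*a^3 + 7.8332*a^2 + 7.6604*a + 13.068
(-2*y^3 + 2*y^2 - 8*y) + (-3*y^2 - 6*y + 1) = -2*y^3 - y^2 - 14*y + 1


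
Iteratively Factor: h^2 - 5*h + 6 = (h - 3)*(h - 2)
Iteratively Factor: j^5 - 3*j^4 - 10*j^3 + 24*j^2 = (j - 2)*(j^4 - j^3 - 12*j^2) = (j - 4)*(j - 2)*(j^3 + 3*j^2) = j*(j - 4)*(j - 2)*(j^2 + 3*j) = j*(j - 4)*(j - 2)*(j + 3)*(j)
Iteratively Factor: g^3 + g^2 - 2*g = (g + 2)*(g^2 - g) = (g - 1)*(g + 2)*(g)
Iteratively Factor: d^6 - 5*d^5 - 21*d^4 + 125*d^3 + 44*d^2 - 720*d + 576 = (d - 1)*(d^5 - 4*d^4 - 25*d^3 + 100*d^2 + 144*d - 576) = (d - 1)*(d + 4)*(d^4 - 8*d^3 + 7*d^2 + 72*d - 144) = (d - 3)*(d - 1)*(d + 4)*(d^3 - 5*d^2 - 8*d + 48) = (d - 4)*(d - 3)*(d - 1)*(d + 4)*(d^2 - d - 12) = (d - 4)*(d - 3)*(d - 1)*(d + 3)*(d + 4)*(d - 4)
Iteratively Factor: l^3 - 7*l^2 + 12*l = (l - 3)*(l^2 - 4*l) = l*(l - 3)*(l - 4)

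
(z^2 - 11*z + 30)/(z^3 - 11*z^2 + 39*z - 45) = (z - 6)/(z^2 - 6*z + 9)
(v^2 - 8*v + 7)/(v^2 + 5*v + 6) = (v^2 - 8*v + 7)/(v^2 + 5*v + 6)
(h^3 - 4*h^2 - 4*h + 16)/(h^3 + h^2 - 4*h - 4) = (h - 4)/(h + 1)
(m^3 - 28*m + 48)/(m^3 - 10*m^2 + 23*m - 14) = (m^2 + 2*m - 24)/(m^2 - 8*m + 7)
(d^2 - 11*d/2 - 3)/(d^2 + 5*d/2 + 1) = (d - 6)/(d + 2)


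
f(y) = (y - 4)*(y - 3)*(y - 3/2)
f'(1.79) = 1.68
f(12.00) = 756.00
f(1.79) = 0.78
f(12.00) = 756.00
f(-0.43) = -29.33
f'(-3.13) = 105.10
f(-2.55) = -147.23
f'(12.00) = 250.50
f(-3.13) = -202.36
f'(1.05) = 7.96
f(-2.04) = -107.76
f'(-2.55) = 85.36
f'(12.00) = 250.50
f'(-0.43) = 30.36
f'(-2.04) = 69.66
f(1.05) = -2.59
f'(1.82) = 1.50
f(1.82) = 0.82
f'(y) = (y - 4)*(y - 3) + (y - 4)*(y - 3/2) + (y - 3)*(y - 3/2)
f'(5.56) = 20.72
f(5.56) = 16.21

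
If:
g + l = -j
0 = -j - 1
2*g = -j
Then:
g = 1/2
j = -1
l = 1/2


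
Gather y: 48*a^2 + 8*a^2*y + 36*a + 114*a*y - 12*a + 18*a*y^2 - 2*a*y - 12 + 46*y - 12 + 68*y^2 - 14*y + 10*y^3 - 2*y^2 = 48*a^2 + 24*a + 10*y^3 + y^2*(18*a + 66) + y*(8*a^2 + 112*a + 32) - 24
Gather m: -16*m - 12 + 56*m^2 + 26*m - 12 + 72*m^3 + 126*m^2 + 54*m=72*m^3 + 182*m^2 + 64*m - 24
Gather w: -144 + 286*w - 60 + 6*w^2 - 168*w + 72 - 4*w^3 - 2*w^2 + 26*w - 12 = -4*w^3 + 4*w^2 + 144*w - 144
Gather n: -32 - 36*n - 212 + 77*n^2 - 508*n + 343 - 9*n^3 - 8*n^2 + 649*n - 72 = -9*n^3 + 69*n^2 + 105*n + 27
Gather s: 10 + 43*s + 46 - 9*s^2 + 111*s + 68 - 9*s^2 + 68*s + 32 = -18*s^2 + 222*s + 156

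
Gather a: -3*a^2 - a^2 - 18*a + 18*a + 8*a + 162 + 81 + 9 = -4*a^2 + 8*a + 252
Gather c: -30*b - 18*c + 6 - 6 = -30*b - 18*c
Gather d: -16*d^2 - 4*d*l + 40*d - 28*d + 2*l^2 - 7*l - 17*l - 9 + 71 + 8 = -16*d^2 + d*(12 - 4*l) + 2*l^2 - 24*l + 70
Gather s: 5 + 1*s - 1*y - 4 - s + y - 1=0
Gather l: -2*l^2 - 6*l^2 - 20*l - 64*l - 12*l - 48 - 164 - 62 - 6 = -8*l^2 - 96*l - 280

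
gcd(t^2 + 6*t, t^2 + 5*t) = t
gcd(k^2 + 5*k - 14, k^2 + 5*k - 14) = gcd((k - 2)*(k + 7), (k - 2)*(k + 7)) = k^2 + 5*k - 14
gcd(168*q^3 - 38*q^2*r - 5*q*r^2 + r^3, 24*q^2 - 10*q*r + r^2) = 4*q - r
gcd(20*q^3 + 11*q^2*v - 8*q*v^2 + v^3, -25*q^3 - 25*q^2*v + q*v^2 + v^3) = 5*q^2 + 4*q*v - v^2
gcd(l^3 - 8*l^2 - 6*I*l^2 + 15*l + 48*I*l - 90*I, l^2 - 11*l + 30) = l - 5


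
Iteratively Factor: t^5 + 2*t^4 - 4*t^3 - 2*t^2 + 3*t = (t)*(t^4 + 2*t^3 - 4*t^2 - 2*t + 3) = t*(t + 3)*(t^3 - t^2 - t + 1) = t*(t - 1)*(t + 3)*(t^2 - 1) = t*(t - 1)^2*(t + 3)*(t + 1)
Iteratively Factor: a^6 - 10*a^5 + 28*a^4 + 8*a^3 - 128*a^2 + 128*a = (a)*(a^5 - 10*a^4 + 28*a^3 + 8*a^2 - 128*a + 128) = a*(a - 4)*(a^4 - 6*a^3 + 4*a^2 + 24*a - 32) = a*(a - 4)*(a - 2)*(a^3 - 4*a^2 - 4*a + 16) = a*(a - 4)*(a - 2)^2*(a^2 - 2*a - 8) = a*(a - 4)*(a - 2)^2*(a + 2)*(a - 4)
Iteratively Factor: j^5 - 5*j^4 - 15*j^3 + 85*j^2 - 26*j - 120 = (j - 5)*(j^4 - 15*j^2 + 10*j + 24) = (j - 5)*(j - 3)*(j^3 + 3*j^2 - 6*j - 8) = (j - 5)*(j - 3)*(j - 2)*(j^2 + 5*j + 4) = (j - 5)*(j - 3)*(j - 2)*(j + 4)*(j + 1)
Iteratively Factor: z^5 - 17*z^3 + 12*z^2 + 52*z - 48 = (z + 2)*(z^4 - 2*z^3 - 13*z^2 + 38*z - 24) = (z - 2)*(z + 2)*(z^3 - 13*z + 12) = (z - 2)*(z - 1)*(z + 2)*(z^2 + z - 12) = (z - 2)*(z - 1)*(z + 2)*(z + 4)*(z - 3)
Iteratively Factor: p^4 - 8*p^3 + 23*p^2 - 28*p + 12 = (p - 2)*(p^3 - 6*p^2 + 11*p - 6) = (p - 2)^2*(p^2 - 4*p + 3) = (p - 2)^2*(p - 1)*(p - 3)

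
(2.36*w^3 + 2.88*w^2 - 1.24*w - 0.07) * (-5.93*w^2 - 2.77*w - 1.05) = -13.9948*w^5 - 23.6156*w^4 - 3.1024*w^3 + 0.8259*w^2 + 1.4959*w + 0.0735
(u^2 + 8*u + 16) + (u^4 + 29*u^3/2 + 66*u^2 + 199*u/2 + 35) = u^4 + 29*u^3/2 + 67*u^2 + 215*u/2 + 51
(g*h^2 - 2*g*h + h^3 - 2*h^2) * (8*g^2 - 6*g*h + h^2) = 8*g^3*h^2 - 16*g^3*h + 2*g^2*h^3 - 4*g^2*h^2 - 5*g*h^4 + 10*g*h^3 + h^5 - 2*h^4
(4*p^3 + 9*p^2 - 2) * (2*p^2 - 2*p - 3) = 8*p^5 + 10*p^4 - 30*p^3 - 31*p^2 + 4*p + 6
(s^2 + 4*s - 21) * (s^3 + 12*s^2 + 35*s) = s^5 + 16*s^4 + 62*s^3 - 112*s^2 - 735*s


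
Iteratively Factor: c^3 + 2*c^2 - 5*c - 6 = (c - 2)*(c^2 + 4*c + 3) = (c - 2)*(c + 1)*(c + 3)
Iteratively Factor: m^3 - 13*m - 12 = (m + 1)*(m^2 - m - 12) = (m + 1)*(m + 3)*(m - 4)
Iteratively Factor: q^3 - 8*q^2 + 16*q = (q - 4)*(q^2 - 4*q) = (q - 4)^2*(q)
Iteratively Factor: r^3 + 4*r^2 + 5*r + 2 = (r + 1)*(r^2 + 3*r + 2) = (r + 1)*(r + 2)*(r + 1)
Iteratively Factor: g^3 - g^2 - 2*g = (g + 1)*(g^2 - 2*g) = (g - 2)*(g + 1)*(g)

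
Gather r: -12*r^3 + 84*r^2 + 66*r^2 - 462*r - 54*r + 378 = -12*r^3 + 150*r^2 - 516*r + 378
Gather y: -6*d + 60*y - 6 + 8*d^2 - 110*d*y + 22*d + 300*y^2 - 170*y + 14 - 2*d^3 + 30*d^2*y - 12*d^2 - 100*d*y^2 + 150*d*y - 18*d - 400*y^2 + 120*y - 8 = -2*d^3 - 4*d^2 - 2*d + y^2*(-100*d - 100) + y*(30*d^2 + 40*d + 10)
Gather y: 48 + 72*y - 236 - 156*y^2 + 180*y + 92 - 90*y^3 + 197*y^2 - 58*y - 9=-90*y^3 + 41*y^2 + 194*y - 105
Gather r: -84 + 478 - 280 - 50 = 64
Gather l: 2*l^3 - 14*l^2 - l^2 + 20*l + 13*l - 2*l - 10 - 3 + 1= 2*l^3 - 15*l^2 + 31*l - 12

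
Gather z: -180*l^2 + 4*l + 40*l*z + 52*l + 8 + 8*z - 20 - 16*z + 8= -180*l^2 + 56*l + z*(40*l - 8) - 4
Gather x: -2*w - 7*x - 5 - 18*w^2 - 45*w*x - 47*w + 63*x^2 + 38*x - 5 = -18*w^2 - 49*w + 63*x^2 + x*(31 - 45*w) - 10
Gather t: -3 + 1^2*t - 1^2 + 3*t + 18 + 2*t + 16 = 6*t + 30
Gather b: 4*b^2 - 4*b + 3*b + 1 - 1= 4*b^2 - b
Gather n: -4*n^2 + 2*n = -4*n^2 + 2*n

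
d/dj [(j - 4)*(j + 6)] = 2*j + 2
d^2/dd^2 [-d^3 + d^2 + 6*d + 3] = 2 - 6*d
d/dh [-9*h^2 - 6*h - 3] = -18*h - 6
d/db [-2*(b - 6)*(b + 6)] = -4*b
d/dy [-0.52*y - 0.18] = -0.520000000000000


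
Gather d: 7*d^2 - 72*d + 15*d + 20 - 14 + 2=7*d^2 - 57*d + 8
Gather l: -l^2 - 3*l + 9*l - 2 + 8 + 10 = -l^2 + 6*l + 16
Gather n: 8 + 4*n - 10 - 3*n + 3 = n + 1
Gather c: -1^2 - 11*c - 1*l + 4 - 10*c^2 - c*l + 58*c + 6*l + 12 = -10*c^2 + c*(47 - l) + 5*l + 15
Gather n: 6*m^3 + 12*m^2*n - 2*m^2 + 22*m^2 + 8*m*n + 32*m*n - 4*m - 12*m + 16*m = 6*m^3 + 20*m^2 + n*(12*m^2 + 40*m)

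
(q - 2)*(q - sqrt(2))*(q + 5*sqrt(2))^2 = q^4 - 2*q^3 + 9*sqrt(2)*q^3 - 18*sqrt(2)*q^2 + 30*q^2 - 50*sqrt(2)*q - 60*q + 100*sqrt(2)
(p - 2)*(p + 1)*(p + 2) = p^3 + p^2 - 4*p - 4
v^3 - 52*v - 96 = (v - 8)*(v + 2)*(v + 6)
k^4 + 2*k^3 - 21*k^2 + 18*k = k*(k - 3)*(k - 1)*(k + 6)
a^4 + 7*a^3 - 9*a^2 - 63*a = a*(a - 3)*(a + 3)*(a + 7)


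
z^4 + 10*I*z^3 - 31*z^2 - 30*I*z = z*(z + 2*I)*(z + 3*I)*(z + 5*I)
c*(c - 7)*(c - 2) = c^3 - 9*c^2 + 14*c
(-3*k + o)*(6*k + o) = -18*k^2 + 3*k*o + o^2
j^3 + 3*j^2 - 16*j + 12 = (j - 2)*(j - 1)*(j + 6)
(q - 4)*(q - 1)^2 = q^3 - 6*q^2 + 9*q - 4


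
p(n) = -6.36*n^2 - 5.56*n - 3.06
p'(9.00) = -120.04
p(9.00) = -568.26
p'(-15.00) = 185.24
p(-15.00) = -1350.66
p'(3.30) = -47.54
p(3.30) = -90.67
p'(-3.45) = 38.32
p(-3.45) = -59.58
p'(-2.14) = 21.66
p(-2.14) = -20.29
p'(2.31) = -34.94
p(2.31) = -49.84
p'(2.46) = -36.85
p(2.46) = -55.23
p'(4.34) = -60.76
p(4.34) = -146.98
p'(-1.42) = 12.50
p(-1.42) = -7.99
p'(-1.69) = 15.94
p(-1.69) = -11.83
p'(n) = -12.72*n - 5.56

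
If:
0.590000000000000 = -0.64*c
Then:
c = -0.92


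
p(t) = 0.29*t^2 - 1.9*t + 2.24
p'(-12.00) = -8.86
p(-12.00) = 66.80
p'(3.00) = -0.16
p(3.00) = -0.85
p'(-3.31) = -3.82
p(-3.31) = 11.71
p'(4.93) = 0.96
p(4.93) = -0.08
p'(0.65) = -1.52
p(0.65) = 1.13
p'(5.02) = 1.01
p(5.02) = 0.01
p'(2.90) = -0.22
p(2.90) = -0.83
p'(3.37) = 0.05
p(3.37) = -0.87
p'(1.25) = -1.18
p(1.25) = 0.32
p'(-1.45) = -2.74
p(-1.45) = 5.60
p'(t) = 0.58*t - 1.9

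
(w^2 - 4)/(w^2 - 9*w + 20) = (w^2 - 4)/(w^2 - 9*w + 20)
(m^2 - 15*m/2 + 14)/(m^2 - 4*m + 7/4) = 2*(m - 4)/(2*m - 1)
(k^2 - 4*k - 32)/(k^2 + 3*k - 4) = (k - 8)/(k - 1)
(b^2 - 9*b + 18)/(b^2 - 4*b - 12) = (b - 3)/(b + 2)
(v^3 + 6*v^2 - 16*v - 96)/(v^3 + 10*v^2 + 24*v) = (v - 4)/v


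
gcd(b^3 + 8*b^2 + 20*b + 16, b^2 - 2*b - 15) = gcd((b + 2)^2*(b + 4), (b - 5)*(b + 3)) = 1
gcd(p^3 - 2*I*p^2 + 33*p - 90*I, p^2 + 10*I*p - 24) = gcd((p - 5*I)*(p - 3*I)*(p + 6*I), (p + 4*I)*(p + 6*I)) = p + 6*I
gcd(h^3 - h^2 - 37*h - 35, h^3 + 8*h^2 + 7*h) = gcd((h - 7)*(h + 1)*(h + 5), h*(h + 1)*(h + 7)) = h + 1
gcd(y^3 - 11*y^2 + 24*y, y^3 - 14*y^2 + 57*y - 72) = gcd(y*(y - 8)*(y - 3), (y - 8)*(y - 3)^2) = y^2 - 11*y + 24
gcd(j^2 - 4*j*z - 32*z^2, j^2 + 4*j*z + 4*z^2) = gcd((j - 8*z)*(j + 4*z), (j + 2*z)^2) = 1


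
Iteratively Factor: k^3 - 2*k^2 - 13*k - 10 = (k + 2)*(k^2 - 4*k - 5) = (k + 1)*(k + 2)*(k - 5)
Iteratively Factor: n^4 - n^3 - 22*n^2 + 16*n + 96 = (n - 3)*(n^3 + 2*n^2 - 16*n - 32) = (n - 4)*(n - 3)*(n^2 + 6*n + 8) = (n - 4)*(n - 3)*(n + 4)*(n + 2)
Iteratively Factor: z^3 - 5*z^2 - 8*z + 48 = (z + 3)*(z^2 - 8*z + 16) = (z - 4)*(z + 3)*(z - 4)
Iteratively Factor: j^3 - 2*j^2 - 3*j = (j)*(j^2 - 2*j - 3) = j*(j + 1)*(j - 3)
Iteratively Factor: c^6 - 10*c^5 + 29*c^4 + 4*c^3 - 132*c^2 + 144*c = (c - 3)*(c^5 - 7*c^4 + 8*c^3 + 28*c^2 - 48*c) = c*(c - 3)*(c^4 - 7*c^3 + 8*c^2 + 28*c - 48) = c*(c - 3)^2*(c^3 - 4*c^2 - 4*c + 16) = c*(c - 3)^2*(c - 2)*(c^2 - 2*c - 8) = c*(c - 3)^2*(c - 2)*(c + 2)*(c - 4)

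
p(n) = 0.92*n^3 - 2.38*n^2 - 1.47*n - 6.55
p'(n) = 2.76*n^2 - 4.76*n - 1.47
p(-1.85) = -17.80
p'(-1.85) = 16.78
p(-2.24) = -25.54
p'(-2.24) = 23.04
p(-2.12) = -22.90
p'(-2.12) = 21.03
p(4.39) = 18.97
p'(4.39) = 30.82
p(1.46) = -10.91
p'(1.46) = -2.54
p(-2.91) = -45.10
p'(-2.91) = 35.75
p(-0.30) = -6.35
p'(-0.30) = 0.21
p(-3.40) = -65.22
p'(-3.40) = 46.62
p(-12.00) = -1921.39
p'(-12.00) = 453.09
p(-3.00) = -48.40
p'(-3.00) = 37.65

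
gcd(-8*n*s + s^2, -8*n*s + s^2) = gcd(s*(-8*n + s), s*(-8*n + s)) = -8*n*s + s^2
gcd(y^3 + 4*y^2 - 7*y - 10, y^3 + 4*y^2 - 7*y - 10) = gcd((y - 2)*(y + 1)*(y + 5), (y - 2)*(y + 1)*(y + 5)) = y^3 + 4*y^2 - 7*y - 10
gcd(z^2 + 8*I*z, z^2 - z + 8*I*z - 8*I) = z + 8*I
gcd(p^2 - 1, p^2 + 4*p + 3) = p + 1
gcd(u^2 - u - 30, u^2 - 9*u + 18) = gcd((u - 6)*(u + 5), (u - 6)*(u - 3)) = u - 6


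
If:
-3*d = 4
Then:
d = -4/3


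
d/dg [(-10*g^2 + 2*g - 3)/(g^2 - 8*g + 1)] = 2*(39*g^2 - 7*g - 11)/(g^4 - 16*g^3 + 66*g^2 - 16*g + 1)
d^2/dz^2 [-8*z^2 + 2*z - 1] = -16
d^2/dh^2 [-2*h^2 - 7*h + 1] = -4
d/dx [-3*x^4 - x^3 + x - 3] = -12*x^3 - 3*x^2 + 1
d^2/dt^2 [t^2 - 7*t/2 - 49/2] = 2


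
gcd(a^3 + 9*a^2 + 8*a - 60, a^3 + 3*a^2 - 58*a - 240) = a^2 + 11*a + 30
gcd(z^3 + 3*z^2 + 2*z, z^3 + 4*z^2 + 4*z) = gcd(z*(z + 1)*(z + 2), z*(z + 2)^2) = z^2 + 2*z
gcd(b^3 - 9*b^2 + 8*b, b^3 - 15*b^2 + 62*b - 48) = b^2 - 9*b + 8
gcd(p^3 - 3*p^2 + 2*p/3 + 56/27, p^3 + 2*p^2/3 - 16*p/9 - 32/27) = p^2 - 2*p/3 - 8/9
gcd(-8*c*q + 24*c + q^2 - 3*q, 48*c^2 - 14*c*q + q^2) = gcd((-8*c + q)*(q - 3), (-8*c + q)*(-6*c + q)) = -8*c + q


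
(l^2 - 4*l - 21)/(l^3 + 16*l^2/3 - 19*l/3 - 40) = 3*(l - 7)/(3*l^2 + 7*l - 40)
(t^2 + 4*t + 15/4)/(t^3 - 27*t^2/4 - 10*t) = (4*t^2 + 16*t + 15)/(t*(4*t^2 - 27*t - 40))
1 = 1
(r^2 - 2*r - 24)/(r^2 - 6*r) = (r + 4)/r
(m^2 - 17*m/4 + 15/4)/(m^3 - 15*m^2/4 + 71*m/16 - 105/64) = 16*(m - 3)/(16*m^2 - 40*m + 21)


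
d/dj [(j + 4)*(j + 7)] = 2*j + 11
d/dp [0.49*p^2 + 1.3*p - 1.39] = 0.98*p + 1.3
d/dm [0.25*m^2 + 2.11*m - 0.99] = 0.5*m + 2.11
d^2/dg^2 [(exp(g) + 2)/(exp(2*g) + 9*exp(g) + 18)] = (exp(3*g) - exp(2*g) - 54*exp(g) - 144)*exp(2*g)/(exp(6*g) + 27*exp(5*g) + 297*exp(4*g) + 1701*exp(3*g) + 5346*exp(2*g) + 8748*exp(g) + 5832)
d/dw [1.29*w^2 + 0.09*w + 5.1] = 2.58*w + 0.09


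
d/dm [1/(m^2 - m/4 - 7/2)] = 4*(1 - 8*m)/(-4*m^2 + m + 14)^2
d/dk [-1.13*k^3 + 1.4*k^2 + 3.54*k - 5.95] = -3.39*k^2 + 2.8*k + 3.54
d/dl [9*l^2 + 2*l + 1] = 18*l + 2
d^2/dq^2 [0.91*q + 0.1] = 0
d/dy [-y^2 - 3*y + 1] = -2*y - 3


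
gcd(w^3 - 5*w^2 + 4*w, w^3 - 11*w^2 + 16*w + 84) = 1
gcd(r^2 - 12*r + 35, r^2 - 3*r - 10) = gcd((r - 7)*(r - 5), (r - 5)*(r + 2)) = r - 5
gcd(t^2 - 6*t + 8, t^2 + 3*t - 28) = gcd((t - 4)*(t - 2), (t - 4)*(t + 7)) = t - 4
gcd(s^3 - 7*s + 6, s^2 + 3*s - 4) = s - 1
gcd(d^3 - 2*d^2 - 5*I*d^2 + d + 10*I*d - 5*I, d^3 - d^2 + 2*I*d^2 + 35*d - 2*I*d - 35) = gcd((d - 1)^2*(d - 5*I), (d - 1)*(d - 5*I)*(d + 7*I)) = d^2 + d*(-1 - 5*I) + 5*I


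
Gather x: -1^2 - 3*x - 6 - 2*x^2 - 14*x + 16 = -2*x^2 - 17*x + 9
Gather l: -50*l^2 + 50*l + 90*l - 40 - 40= -50*l^2 + 140*l - 80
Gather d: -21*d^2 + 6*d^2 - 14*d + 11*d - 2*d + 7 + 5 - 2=-15*d^2 - 5*d + 10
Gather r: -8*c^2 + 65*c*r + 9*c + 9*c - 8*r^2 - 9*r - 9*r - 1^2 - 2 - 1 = -8*c^2 + 18*c - 8*r^2 + r*(65*c - 18) - 4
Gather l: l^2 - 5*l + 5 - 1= l^2 - 5*l + 4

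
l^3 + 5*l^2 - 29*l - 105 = (l - 5)*(l + 3)*(l + 7)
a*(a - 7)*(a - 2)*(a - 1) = a^4 - 10*a^3 + 23*a^2 - 14*a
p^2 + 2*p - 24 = (p - 4)*(p + 6)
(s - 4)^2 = s^2 - 8*s + 16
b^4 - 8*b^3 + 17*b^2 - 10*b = b*(b - 5)*(b - 2)*(b - 1)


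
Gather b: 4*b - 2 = 4*b - 2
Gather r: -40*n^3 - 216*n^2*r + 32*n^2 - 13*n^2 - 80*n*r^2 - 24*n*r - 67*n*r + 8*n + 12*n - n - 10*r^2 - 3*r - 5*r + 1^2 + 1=-40*n^3 + 19*n^2 + 19*n + r^2*(-80*n - 10) + r*(-216*n^2 - 91*n - 8) + 2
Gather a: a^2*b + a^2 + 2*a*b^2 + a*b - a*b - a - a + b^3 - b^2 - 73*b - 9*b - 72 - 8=a^2*(b + 1) + a*(2*b^2 - 2) + b^3 - b^2 - 82*b - 80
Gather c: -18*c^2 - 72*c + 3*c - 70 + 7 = -18*c^2 - 69*c - 63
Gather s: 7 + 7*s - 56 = 7*s - 49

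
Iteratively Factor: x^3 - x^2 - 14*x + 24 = (x - 3)*(x^2 + 2*x - 8) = (x - 3)*(x + 4)*(x - 2)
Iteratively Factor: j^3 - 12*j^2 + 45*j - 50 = (j - 5)*(j^2 - 7*j + 10) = (j - 5)*(j - 2)*(j - 5)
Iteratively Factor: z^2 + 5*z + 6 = (z + 2)*(z + 3)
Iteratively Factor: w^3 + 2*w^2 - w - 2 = (w + 1)*(w^2 + w - 2) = (w + 1)*(w + 2)*(w - 1)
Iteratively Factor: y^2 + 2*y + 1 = (y + 1)*(y + 1)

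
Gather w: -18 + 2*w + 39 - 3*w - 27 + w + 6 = 0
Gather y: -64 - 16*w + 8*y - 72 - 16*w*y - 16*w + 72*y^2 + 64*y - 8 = -32*w + 72*y^2 + y*(72 - 16*w) - 144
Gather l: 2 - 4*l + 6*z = -4*l + 6*z + 2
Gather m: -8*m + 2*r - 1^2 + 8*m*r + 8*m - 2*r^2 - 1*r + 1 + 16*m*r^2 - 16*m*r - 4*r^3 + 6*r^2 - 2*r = m*(16*r^2 - 8*r) - 4*r^3 + 4*r^2 - r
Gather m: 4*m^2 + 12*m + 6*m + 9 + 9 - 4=4*m^2 + 18*m + 14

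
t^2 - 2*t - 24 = (t - 6)*(t + 4)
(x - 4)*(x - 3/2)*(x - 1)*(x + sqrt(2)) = x^4 - 13*x^3/2 + sqrt(2)*x^3 - 13*sqrt(2)*x^2/2 + 23*x^2/2 - 6*x + 23*sqrt(2)*x/2 - 6*sqrt(2)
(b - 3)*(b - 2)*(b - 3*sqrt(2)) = b^3 - 5*b^2 - 3*sqrt(2)*b^2 + 6*b + 15*sqrt(2)*b - 18*sqrt(2)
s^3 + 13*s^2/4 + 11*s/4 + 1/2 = (s + 1/4)*(s + 1)*(s + 2)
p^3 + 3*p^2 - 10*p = p*(p - 2)*(p + 5)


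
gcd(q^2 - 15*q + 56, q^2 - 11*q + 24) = q - 8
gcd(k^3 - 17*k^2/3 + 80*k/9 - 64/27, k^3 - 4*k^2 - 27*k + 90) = 1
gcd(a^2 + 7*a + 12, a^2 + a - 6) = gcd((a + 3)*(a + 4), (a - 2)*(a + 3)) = a + 3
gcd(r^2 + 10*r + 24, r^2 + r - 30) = r + 6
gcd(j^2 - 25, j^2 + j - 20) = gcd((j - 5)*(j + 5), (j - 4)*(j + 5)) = j + 5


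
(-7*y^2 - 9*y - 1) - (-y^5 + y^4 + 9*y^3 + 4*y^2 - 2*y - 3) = y^5 - y^4 - 9*y^3 - 11*y^2 - 7*y + 2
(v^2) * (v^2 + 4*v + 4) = v^4 + 4*v^3 + 4*v^2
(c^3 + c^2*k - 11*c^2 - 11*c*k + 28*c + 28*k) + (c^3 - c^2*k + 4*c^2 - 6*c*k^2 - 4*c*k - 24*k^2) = 2*c^3 - 7*c^2 - 6*c*k^2 - 15*c*k + 28*c - 24*k^2 + 28*k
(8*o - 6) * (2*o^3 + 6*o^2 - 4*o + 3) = 16*o^4 + 36*o^3 - 68*o^2 + 48*o - 18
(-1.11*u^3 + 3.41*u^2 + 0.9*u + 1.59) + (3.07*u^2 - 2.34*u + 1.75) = -1.11*u^3 + 6.48*u^2 - 1.44*u + 3.34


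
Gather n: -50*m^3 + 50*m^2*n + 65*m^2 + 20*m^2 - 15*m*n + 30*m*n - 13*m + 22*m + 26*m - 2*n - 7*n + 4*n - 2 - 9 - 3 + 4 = -50*m^3 + 85*m^2 + 35*m + n*(50*m^2 + 15*m - 5) - 10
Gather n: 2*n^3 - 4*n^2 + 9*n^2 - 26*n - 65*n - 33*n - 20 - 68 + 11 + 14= 2*n^3 + 5*n^2 - 124*n - 63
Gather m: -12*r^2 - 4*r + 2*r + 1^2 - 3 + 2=-12*r^2 - 2*r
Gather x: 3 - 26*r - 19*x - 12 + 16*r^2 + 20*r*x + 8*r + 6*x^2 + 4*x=16*r^2 - 18*r + 6*x^2 + x*(20*r - 15) - 9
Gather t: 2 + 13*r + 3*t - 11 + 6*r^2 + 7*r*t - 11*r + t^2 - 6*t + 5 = 6*r^2 + 2*r + t^2 + t*(7*r - 3) - 4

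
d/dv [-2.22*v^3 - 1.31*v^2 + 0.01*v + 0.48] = -6.66*v^2 - 2.62*v + 0.01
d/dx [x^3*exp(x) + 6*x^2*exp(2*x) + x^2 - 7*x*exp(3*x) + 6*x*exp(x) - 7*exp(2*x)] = x^3*exp(x) + 12*x^2*exp(2*x) + 3*x^2*exp(x) - 21*x*exp(3*x) + 12*x*exp(2*x) + 6*x*exp(x) + 2*x - 7*exp(3*x) - 14*exp(2*x) + 6*exp(x)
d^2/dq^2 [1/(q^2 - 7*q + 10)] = 2*(-q^2 + 7*q + (2*q - 7)^2 - 10)/(q^2 - 7*q + 10)^3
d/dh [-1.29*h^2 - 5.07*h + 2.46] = -2.58*h - 5.07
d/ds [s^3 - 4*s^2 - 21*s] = 3*s^2 - 8*s - 21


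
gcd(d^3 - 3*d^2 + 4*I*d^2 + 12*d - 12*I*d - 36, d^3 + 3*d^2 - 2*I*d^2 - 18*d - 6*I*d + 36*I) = d^2 + d*(-3 - 2*I) + 6*I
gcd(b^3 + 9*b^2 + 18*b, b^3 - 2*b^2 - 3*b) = b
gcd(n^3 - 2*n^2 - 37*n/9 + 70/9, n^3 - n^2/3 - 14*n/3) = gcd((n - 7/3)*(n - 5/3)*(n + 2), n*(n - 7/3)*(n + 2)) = n^2 - n/3 - 14/3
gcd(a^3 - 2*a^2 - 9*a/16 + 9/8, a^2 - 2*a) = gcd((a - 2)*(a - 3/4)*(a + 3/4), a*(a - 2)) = a - 2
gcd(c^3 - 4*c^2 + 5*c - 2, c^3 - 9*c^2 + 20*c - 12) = c^2 - 3*c + 2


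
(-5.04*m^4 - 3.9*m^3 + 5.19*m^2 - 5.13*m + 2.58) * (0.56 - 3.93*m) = 19.8072*m^5 + 12.5046*m^4 - 22.5807*m^3 + 23.0673*m^2 - 13.0122*m + 1.4448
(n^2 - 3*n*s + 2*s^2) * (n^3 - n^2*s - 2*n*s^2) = n^5 - 4*n^4*s + 3*n^3*s^2 + 4*n^2*s^3 - 4*n*s^4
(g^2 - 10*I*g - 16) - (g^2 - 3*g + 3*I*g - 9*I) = 3*g - 13*I*g - 16 + 9*I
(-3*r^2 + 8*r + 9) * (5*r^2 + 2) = -15*r^4 + 40*r^3 + 39*r^2 + 16*r + 18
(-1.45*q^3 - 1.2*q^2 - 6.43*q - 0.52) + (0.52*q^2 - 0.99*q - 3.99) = -1.45*q^3 - 0.68*q^2 - 7.42*q - 4.51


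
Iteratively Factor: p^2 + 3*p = (p + 3)*(p)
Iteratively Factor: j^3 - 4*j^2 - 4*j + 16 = (j - 4)*(j^2 - 4) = (j - 4)*(j - 2)*(j + 2)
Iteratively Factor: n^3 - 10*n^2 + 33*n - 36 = (n - 3)*(n^2 - 7*n + 12) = (n - 3)^2*(n - 4)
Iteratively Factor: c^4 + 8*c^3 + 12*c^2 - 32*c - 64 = (c + 4)*(c^3 + 4*c^2 - 4*c - 16) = (c - 2)*(c + 4)*(c^2 + 6*c + 8) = (c - 2)*(c + 4)^2*(c + 2)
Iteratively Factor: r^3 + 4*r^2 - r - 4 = (r + 1)*(r^2 + 3*r - 4) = (r + 1)*(r + 4)*(r - 1)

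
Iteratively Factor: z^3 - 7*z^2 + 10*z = (z)*(z^2 - 7*z + 10) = z*(z - 2)*(z - 5)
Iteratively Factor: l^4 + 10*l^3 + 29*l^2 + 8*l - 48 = (l + 3)*(l^3 + 7*l^2 + 8*l - 16) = (l + 3)*(l + 4)*(l^2 + 3*l - 4) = (l + 3)*(l + 4)^2*(l - 1)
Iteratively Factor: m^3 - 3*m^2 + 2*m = (m - 2)*(m^2 - m) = m*(m - 2)*(m - 1)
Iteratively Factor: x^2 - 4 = (x - 2)*(x + 2)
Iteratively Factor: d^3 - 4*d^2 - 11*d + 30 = (d - 2)*(d^2 - 2*d - 15) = (d - 2)*(d + 3)*(d - 5)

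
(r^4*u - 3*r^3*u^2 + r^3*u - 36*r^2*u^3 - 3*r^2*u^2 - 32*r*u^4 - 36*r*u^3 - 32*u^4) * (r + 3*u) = r^5*u + r^4*u - 45*r^3*u^3 - 140*r^2*u^4 - 45*r^2*u^3 - 96*r*u^5 - 140*r*u^4 - 96*u^5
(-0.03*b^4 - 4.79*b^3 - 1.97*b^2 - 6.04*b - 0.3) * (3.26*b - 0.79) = -0.0978*b^5 - 15.5917*b^4 - 2.6381*b^3 - 18.1341*b^2 + 3.7936*b + 0.237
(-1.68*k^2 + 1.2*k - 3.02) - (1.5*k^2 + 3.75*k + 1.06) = -3.18*k^2 - 2.55*k - 4.08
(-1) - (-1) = 0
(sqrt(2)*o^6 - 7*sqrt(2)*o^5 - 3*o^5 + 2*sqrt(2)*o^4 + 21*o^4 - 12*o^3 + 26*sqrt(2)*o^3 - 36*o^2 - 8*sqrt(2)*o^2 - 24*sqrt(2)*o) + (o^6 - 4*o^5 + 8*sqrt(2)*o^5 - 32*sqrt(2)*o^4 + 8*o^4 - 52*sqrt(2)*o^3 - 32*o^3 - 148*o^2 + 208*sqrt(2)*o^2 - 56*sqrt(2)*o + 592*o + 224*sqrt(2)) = o^6 + sqrt(2)*o^6 - 7*o^5 + sqrt(2)*o^5 - 30*sqrt(2)*o^4 + 29*o^4 - 44*o^3 - 26*sqrt(2)*o^3 - 184*o^2 + 200*sqrt(2)*o^2 - 80*sqrt(2)*o + 592*o + 224*sqrt(2)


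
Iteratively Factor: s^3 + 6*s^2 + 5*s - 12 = (s - 1)*(s^2 + 7*s + 12) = (s - 1)*(s + 4)*(s + 3)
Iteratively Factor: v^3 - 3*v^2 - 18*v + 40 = (v - 5)*(v^2 + 2*v - 8) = (v - 5)*(v - 2)*(v + 4)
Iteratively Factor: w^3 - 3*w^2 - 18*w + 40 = (w - 5)*(w^2 + 2*w - 8) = (w - 5)*(w + 4)*(w - 2)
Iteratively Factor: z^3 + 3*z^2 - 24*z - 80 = (z + 4)*(z^2 - z - 20) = (z - 5)*(z + 4)*(z + 4)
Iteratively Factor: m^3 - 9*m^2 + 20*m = (m)*(m^2 - 9*m + 20) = m*(m - 4)*(m - 5)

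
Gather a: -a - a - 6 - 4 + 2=-2*a - 8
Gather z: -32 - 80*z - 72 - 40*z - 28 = -120*z - 132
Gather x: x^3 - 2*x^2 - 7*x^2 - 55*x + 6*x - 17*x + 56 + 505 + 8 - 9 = x^3 - 9*x^2 - 66*x + 560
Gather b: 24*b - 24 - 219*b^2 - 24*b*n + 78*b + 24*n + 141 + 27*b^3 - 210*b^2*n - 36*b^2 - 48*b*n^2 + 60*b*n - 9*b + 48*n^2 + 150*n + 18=27*b^3 + b^2*(-210*n - 255) + b*(-48*n^2 + 36*n + 93) + 48*n^2 + 174*n + 135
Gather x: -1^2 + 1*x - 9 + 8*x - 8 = 9*x - 18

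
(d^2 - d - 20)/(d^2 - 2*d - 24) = (d - 5)/(d - 6)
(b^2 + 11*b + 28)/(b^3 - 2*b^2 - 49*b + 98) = (b + 4)/(b^2 - 9*b + 14)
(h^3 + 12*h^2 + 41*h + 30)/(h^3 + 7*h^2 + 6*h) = (h + 5)/h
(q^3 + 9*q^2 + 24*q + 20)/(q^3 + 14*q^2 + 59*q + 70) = (q + 2)/(q + 7)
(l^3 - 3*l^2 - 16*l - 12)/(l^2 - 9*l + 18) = (l^2 + 3*l + 2)/(l - 3)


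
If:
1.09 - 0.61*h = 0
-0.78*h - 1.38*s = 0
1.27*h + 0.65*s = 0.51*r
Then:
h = 1.79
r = 3.16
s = -1.01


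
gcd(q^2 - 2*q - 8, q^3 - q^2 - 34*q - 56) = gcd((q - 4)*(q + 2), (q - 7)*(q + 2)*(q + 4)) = q + 2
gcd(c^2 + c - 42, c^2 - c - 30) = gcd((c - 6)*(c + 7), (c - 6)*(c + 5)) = c - 6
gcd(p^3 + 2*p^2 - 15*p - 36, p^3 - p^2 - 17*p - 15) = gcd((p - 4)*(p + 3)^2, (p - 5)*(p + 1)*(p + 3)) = p + 3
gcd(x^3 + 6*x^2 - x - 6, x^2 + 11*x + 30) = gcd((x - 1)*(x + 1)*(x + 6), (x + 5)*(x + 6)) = x + 6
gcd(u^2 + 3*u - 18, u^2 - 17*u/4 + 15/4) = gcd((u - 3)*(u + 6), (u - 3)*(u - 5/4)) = u - 3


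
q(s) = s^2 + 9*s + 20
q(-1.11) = 11.24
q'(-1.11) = 6.78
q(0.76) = 27.42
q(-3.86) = 0.16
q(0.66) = 26.38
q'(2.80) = 14.60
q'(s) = 2*s + 9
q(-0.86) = 13.00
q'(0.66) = 10.32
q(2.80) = 53.04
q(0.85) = 28.37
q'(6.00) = 21.00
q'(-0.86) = 7.28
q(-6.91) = 5.56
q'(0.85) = 10.70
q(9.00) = 182.00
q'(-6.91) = -4.82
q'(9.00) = 27.00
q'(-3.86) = 1.28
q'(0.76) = 10.52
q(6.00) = 110.00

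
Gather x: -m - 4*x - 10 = -m - 4*x - 10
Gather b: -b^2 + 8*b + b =-b^2 + 9*b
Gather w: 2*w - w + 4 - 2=w + 2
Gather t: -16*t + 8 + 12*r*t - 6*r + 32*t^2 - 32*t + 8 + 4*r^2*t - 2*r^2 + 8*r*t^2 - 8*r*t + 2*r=-2*r^2 - 4*r + t^2*(8*r + 32) + t*(4*r^2 + 4*r - 48) + 16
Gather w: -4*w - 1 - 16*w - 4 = -20*w - 5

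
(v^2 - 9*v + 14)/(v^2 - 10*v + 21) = (v - 2)/(v - 3)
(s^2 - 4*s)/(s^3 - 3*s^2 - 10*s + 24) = s/(s^2 + s - 6)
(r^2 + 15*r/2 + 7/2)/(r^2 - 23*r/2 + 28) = (2*r^2 + 15*r + 7)/(2*r^2 - 23*r + 56)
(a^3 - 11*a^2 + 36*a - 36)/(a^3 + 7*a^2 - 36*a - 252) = (a^2 - 5*a + 6)/(a^2 + 13*a + 42)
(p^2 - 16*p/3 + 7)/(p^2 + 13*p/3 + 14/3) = (3*p^2 - 16*p + 21)/(3*p^2 + 13*p + 14)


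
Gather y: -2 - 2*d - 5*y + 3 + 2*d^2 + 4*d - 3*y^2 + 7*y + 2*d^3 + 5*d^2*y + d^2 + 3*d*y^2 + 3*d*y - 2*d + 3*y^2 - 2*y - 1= 2*d^3 + 3*d^2 + 3*d*y^2 + y*(5*d^2 + 3*d)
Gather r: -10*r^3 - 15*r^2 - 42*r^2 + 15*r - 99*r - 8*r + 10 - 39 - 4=-10*r^3 - 57*r^2 - 92*r - 33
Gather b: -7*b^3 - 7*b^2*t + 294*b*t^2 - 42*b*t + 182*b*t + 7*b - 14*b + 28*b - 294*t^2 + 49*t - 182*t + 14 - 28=-7*b^3 - 7*b^2*t + b*(294*t^2 + 140*t + 21) - 294*t^2 - 133*t - 14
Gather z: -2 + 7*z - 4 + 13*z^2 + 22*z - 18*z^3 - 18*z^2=-18*z^3 - 5*z^2 + 29*z - 6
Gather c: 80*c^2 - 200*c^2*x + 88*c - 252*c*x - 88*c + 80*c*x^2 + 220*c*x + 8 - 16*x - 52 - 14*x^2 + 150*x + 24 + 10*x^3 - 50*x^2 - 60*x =c^2*(80 - 200*x) + c*(80*x^2 - 32*x) + 10*x^3 - 64*x^2 + 74*x - 20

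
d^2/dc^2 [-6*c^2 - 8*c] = -12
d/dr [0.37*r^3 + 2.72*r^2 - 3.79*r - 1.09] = 1.11*r^2 + 5.44*r - 3.79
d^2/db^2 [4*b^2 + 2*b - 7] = 8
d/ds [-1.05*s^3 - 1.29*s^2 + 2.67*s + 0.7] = -3.15*s^2 - 2.58*s + 2.67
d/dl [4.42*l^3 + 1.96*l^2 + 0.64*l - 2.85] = 13.26*l^2 + 3.92*l + 0.64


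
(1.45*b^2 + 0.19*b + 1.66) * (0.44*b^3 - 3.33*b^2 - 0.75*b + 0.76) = 0.638*b^5 - 4.7449*b^4 - 0.9898*b^3 - 4.5683*b^2 - 1.1006*b + 1.2616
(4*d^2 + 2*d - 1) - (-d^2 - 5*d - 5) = 5*d^2 + 7*d + 4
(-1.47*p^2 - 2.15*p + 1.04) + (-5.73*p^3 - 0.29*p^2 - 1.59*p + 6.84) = -5.73*p^3 - 1.76*p^2 - 3.74*p + 7.88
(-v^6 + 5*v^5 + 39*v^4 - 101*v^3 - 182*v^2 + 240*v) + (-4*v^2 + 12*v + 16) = -v^6 + 5*v^5 + 39*v^4 - 101*v^3 - 186*v^2 + 252*v + 16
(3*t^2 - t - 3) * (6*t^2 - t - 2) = 18*t^4 - 9*t^3 - 23*t^2 + 5*t + 6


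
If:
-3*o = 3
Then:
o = -1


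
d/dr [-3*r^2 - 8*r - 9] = -6*r - 8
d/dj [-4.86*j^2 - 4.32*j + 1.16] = -9.72*j - 4.32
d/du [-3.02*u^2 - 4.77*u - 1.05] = -6.04*u - 4.77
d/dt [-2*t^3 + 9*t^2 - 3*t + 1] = -6*t^2 + 18*t - 3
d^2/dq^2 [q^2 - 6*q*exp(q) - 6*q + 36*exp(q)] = -6*q*exp(q) + 24*exp(q) + 2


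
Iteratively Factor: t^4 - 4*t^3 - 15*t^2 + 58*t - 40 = (t + 4)*(t^3 - 8*t^2 + 17*t - 10) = (t - 2)*(t + 4)*(t^2 - 6*t + 5) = (t - 5)*(t - 2)*(t + 4)*(t - 1)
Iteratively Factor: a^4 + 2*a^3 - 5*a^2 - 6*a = (a)*(a^3 + 2*a^2 - 5*a - 6) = a*(a - 2)*(a^2 + 4*a + 3) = a*(a - 2)*(a + 1)*(a + 3)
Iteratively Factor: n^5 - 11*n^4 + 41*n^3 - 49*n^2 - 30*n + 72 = (n - 4)*(n^4 - 7*n^3 + 13*n^2 + 3*n - 18) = (n - 4)*(n - 3)*(n^3 - 4*n^2 + n + 6) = (n - 4)*(n - 3)*(n + 1)*(n^2 - 5*n + 6) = (n - 4)*(n - 3)*(n - 2)*(n + 1)*(n - 3)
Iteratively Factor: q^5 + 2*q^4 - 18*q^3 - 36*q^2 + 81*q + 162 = (q - 3)*(q^4 + 5*q^3 - 3*q^2 - 45*q - 54) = (q - 3)*(q + 3)*(q^3 + 2*q^2 - 9*q - 18) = (q - 3)*(q + 3)^2*(q^2 - q - 6) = (q - 3)^2*(q + 3)^2*(q + 2)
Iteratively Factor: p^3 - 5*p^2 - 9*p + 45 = (p - 5)*(p^2 - 9) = (p - 5)*(p + 3)*(p - 3)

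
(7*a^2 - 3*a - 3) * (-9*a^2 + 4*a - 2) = -63*a^4 + 55*a^3 + a^2 - 6*a + 6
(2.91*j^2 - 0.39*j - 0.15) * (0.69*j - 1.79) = 2.0079*j^3 - 5.478*j^2 + 0.5946*j + 0.2685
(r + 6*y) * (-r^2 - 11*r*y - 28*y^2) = -r^3 - 17*r^2*y - 94*r*y^2 - 168*y^3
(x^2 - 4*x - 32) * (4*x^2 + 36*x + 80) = 4*x^4 + 20*x^3 - 192*x^2 - 1472*x - 2560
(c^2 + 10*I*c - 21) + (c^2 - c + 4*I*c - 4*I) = 2*c^2 - c + 14*I*c - 21 - 4*I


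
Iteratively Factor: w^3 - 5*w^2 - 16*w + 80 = (w + 4)*(w^2 - 9*w + 20) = (w - 4)*(w + 4)*(w - 5)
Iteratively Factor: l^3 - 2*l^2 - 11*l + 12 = (l - 4)*(l^2 + 2*l - 3) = (l - 4)*(l - 1)*(l + 3)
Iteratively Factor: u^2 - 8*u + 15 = (u - 3)*(u - 5)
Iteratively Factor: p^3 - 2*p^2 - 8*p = (p)*(p^2 - 2*p - 8) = p*(p + 2)*(p - 4)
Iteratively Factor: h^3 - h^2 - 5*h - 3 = (h + 1)*(h^2 - 2*h - 3) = (h + 1)^2*(h - 3)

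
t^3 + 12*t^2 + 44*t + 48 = (t + 2)*(t + 4)*(t + 6)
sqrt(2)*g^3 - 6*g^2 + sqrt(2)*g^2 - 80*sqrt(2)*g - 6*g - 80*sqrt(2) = (g - 8*sqrt(2))*(g + 5*sqrt(2))*(sqrt(2)*g + sqrt(2))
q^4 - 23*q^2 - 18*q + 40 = (q - 5)*(q - 1)*(q + 2)*(q + 4)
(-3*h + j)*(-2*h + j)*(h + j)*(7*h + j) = 42*h^4 + 13*h^3*j - 27*h^2*j^2 + 3*h*j^3 + j^4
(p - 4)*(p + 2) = p^2 - 2*p - 8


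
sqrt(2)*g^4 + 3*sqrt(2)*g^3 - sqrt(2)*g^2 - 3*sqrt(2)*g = g*(g - 1)*(g + 3)*(sqrt(2)*g + sqrt(2))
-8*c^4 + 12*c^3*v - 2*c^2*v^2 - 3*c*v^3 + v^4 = (-2*c + v)^2*(-c + v)*(2*c + v)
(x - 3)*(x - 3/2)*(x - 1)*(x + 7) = x^4 + 3*x^3/2 - 59*x^2/2 + 117*x/2 - 63/2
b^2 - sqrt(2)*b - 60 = (b - 6*sqrt(2))*(b + 5*sqrt(2))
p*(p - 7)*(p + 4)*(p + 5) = p^4 + 2*p^3 - 43*p^2 - 140*p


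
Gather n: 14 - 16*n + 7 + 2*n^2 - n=2*n^2 - 17*n + 21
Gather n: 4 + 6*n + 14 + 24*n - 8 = 30*n + 10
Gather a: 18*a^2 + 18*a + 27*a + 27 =18*a^2 + 45*a + 27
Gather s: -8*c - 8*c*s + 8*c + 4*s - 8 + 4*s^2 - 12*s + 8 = 4*s^2 + s*(-8*c - 8)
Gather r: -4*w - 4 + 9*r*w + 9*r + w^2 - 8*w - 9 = r*(9*w + 9) + w^2 - 12*w - 13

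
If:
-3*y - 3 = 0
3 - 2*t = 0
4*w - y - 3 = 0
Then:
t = 3/2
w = 1/2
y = -1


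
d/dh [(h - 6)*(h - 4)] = 2*h - 10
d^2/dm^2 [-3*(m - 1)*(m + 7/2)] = -6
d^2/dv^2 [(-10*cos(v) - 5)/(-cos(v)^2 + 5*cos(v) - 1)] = 10*(18*(1 - cos(2*v))^2*cos(v) + 14*(1 - cos(2*v))^2 + 99*cos(v) + 106*cos(2*v) - 15*cos(3*v) - 4*cos(5*v) - 222)/(10*cos(v) - cos(2*v) - 3)^3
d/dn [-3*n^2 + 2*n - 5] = 2 - 6*n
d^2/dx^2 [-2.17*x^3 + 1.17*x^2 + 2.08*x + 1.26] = 2.34 - 13.02*x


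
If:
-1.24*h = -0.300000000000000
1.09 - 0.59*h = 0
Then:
No Solution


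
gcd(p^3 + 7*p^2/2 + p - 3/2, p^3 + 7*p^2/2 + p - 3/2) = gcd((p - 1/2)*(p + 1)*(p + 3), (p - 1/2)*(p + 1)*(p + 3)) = p^3 + 7*p^2/2 + p - 3/2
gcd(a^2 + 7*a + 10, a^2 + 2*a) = a + 2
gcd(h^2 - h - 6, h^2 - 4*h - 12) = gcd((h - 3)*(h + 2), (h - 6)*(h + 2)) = h + 2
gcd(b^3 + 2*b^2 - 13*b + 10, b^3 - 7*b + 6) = b^2 - 3*b + 2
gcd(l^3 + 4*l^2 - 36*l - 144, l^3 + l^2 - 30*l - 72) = l^2 - 2*l - 24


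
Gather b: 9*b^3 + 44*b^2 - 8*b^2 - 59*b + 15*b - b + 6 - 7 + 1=9*b^3 + 36*b^2 - 45*b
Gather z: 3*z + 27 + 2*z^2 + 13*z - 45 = 2*z^2 + 16*z - 18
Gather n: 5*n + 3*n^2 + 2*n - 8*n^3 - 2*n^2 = -8*n^3 + n^2 + 7*n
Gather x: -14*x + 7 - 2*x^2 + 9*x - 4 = -2*x^2 - 5*x + 3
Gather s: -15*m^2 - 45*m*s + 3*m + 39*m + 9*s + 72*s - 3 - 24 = -15*m^2 + 42*m + s*(81 - 45*m) - 27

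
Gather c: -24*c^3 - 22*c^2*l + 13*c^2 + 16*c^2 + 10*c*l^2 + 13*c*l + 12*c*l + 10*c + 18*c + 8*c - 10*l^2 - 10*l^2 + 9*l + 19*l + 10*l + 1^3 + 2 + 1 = -24*c^3 + c^2*(29 - 22*l) + c*(10*l^2 + 25*l + 36) - 20*l^2 + 38*l + 4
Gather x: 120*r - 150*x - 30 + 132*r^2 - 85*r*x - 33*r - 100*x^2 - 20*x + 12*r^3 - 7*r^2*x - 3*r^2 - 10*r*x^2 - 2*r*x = 12*r^3 + 129*r^2 + 87*r + x^2*(-10*r - 100) + x*(-7*r^2 - 87*r - 170) - 30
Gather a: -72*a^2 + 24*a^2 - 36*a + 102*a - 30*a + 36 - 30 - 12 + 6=-48*a^2 + 36*a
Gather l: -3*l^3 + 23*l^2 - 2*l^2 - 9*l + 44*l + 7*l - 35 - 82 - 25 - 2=-3*l^3 + 21*l^2 + 42*l - 144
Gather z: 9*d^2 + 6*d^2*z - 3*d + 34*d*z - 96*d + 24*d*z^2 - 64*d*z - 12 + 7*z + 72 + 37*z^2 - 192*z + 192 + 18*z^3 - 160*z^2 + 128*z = 9*d^2 - 99*d + 18*z^3 + z^2*(24*d - 123) + z*(6*d^2 - 30*d - 57) + 252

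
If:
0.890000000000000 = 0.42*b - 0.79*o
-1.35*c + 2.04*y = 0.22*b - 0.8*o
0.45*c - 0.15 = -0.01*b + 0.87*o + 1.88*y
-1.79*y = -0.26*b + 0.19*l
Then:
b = 1.37910578930023 - 3.12424475447655*y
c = 1.03595640020994*y - 0.457861266737461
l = 1.88719739588453 - 13.6963349271784*y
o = -1.66099088212677*y - 0.393386795561903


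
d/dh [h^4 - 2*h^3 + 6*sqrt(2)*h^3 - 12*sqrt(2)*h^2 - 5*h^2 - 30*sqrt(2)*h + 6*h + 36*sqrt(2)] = 4*h^3 - 6*h^2 + 18*sqrt(2)*h^2 - 24*sqrt(2)*h - 10*h - 30*sqrt(2) + 6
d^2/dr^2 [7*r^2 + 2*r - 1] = 14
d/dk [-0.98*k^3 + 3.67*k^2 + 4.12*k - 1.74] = -2.94*k^2 + 7.34*k + 4.12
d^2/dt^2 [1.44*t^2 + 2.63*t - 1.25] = 2.88000000000000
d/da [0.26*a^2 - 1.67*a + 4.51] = 0.52*a - 1.67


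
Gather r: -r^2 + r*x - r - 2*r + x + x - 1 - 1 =-r^2 + r*(x - 3) + 2*x - 2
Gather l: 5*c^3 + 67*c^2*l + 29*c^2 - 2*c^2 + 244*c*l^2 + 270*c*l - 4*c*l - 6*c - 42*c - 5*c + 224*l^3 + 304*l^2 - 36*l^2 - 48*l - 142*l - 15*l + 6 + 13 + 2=5*c^3 + 27*c^2 - 53*c + 224*l^3 + l^2*(244*c + 268) + l*(67*c^2 + 266*c - 205) + 21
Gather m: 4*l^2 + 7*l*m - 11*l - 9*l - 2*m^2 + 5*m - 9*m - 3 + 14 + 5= 4*l^2 - 20*l - 2*m^2 + m*(7*l - 4) + 16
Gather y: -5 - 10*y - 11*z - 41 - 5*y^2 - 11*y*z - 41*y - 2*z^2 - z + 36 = -5*y^2 + y*(-11*z - 51) - 2*z^2 - 12*z - 10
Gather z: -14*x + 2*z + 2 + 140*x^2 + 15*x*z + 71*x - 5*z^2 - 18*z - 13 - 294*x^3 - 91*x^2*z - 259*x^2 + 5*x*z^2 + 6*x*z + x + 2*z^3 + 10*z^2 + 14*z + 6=-294*x^3 - 119*x^2 + 58*x + 2*z^3 + z^2*(5*x + 5) + z*(-91*x^2 + 21*x - 2) - 5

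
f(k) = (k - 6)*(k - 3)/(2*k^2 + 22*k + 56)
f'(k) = (-4*k - 22)*(k - 6)*(k - 3)/(2*k^2 + 22*k + 56)^2 + (k - 6)/(2*k^2 + 22*k + 56) + (k - 3)/(2*k^2 + 22*k + 56)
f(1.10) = 0.11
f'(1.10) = -0.12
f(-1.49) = 1.22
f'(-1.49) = -1.14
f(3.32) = -0.01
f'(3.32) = -0.01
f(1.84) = 0.05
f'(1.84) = -0.06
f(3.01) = -0.00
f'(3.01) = -0.02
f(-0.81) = 0.66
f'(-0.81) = -0.58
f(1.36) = 0.08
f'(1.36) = -0.10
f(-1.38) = 1.10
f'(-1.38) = -1.01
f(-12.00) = 3.38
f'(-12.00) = 0.68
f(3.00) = 0.00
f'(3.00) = -0.02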